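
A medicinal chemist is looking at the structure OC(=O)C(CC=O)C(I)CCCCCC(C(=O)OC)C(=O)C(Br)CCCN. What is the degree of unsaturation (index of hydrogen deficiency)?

4

Degree of unsaturation = (number of rings) + (number of π bonds).
Ring closures in the SMILES: 0.
π bonds: 4 double bonds (each 1 DoU) → 4 DoU from unsaturation.
Total DoU = 0 + 4 = 4.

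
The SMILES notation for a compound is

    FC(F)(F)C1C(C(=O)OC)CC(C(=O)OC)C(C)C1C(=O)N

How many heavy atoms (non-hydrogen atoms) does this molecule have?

22

Every atom symbol written in the SMILES (organic subset) is one heavy atom; implicit H are not written.
Heavy atoms by element → C:13, F:3, N:1, O:5.
Total: 22.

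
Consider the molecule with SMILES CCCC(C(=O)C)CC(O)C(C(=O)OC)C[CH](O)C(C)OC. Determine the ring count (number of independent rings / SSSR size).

0

In SMILES, each pair of matching ring-closure digits denotes one ring-closing bond; the number of such bonds equals the number of independent rings.
Ring-closure bonds here: 0.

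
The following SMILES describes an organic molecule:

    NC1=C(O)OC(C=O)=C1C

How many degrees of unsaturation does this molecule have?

4

Molecular formula: C6H7NO3.
DoU = (2C + 2 + N − H − X) / 2, where X is the halogen count and O/S are ignored.
    = (2·6 + 2 + 1 − 7 − 0) / 2 = 8 / 2 = 4.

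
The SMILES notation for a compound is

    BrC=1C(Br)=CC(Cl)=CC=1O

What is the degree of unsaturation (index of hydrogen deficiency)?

Molecular formula: C6H3Br2ClO.
DoU = (2C + 2 + N − H − X) / 2, where X is the halogen count and O/S are ignored.
    = (2·6 + 2 + 0 − 3 − 3) / 2 = 8 / 2 = 4.

4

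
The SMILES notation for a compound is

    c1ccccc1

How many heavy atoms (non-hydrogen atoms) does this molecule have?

Every atom symbol written in the SMILES (organic subset) is one heavy atom; implicit H are not written.
Heavy atoms by element → C:6.
Total: 6.

6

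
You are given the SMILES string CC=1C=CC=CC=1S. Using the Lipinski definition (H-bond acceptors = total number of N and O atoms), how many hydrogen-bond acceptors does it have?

0

N atoms: 0; O atoms: 0.
Lipinski HBA = 0 + 0 = 0.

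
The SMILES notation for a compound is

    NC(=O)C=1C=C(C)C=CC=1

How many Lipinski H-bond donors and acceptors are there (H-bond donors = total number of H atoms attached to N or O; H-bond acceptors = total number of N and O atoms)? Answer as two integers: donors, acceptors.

2, 2

Donors: find every N or O and count the H atoms it carries.
  atom 1 (N): bond orders sum to 1 → 2 H
  atom 3 (O): bond orders sum to 2 → 0 H
Lipinski HBD = 2.
Acceptors: N atoms = 1, O atoms = 1 → HBA = 2.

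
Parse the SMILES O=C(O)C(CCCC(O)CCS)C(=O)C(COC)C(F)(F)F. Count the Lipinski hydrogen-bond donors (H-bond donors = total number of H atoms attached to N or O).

Donors: find every N or O and count the H atoms it carries.
  atom 1 (O): bond orders sum to 2 → 0 H
  atom 3 (O): bond orders sum to 1 → 1 H
  atom 9 (O): bond orders sum to 1 → 1 H
  atom 14 (O): bond orders sum to 2 → 0 H
  atom 17 (O): bond orders sum to 2 → 0 H
Lipinski HBD = 2.

2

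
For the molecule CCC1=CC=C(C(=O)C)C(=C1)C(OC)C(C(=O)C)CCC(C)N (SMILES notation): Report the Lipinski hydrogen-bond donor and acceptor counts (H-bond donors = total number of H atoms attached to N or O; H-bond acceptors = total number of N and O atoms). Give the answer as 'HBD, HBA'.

Donors: find every N or O and count the H atoms it carries.
  atom 8 (O): bond orders sum to 2 → 0 H
  atom 13 (O): bond orders sum to 2 → 0 H
  atom 17 (O): bond orders sum to 2 → 0 H
  atom 23 (N): bond orders sum to 1 → 2 H
Lipinski HBD = 2.
Acceptors: N atoms = 1, O atoms = 3 → HBA = 4.

2, 4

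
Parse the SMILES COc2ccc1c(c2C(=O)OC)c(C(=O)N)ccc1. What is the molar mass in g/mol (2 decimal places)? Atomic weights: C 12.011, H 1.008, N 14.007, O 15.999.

259.26 g/mol

First, the molecular formula is C14H13NO4 (counting implicit H from valence).
  C: 14 × 12.011 = 168.154
  H: 13 × 1.008 = 13.104
  N: 1 × 14.007 = 14.007
  O: 4 × 15.999 = 63.996
Sum: 14×12.011 + 13×1.008 + 1×14.007 + 4×15.999 = 259.261 → 259.26 g/mol.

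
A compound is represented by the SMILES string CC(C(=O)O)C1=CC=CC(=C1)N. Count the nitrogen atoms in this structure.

1

Scan the SMILES for N atoms (remember two-letter symbols like Cl and Br are single atoms).
Nitrogen count: 1.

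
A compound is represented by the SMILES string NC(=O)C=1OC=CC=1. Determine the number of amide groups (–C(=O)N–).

The amide motif appears at heavy-atom position 2 in the SMILES.
Amide count: 1.

1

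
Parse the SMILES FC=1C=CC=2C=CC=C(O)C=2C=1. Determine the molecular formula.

Walk through each heavy atom and fill implicit hydrogens from standard valence (C 4, N 3, O 2, S 2, halogen 1):
  atom 1: F (halogen, monovalent) → 0 H
  atom 2: C, bond orders sum to 4 (valence 4) → 0 H
  atom 3: C, bond orders sum to 3 (valence 4) → 1 H
  atom 4: C, bond orders sum to 3 (valence 4) → 1 H
  atom 5: C, bond orders sum to 4 (valence 4) → 0 H
  atom 6: C, bond orders sum to 3 (valence 4) → 1 H
  atom 7: C, bond orders sum to 3 (valence 4) → 1 H
  atom 8: C, bond orders sum to 3 (valence 4) → 1 H
  atom 9: C, bond orders sum to 4 (valence 4) → 0 H
  atom 10: O, bond orders sum to 1 (valence 2) → 1 H
  atom 11: C, bond orders sum to 4 (valence 4) → 0 H
  atom 12: C, bond orders sum to 3 (valence 4) → 1 H
Totals → C:10, H:7, F:1, O:1.

C10H7FO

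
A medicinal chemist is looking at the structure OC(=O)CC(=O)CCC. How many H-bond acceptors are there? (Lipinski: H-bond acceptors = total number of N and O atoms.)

N atoms: 0; O atoms: 3.
Lipinski HBA = 0 + 3 = 3.

3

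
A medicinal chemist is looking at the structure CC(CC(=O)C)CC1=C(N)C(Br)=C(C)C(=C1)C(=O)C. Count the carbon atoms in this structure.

Count every carbon token in the SMILES (each C, including those in ring-closure positions and inside branches).
Carbon count: 15.

15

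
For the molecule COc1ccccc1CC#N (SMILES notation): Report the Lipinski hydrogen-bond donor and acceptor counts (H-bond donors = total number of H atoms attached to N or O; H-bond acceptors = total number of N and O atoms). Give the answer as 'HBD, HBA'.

0, 2

Donors: find every N or O and count the H atoms it carries.
  atom 2 (O): bond orders sum to 2 → 0 H
  atom 11 (N): bond orders sum to 3 → 0 H
Lipinski HBD = 0.
Acceptors: N atoms = 1, O atoms = 1 → HBA = 2.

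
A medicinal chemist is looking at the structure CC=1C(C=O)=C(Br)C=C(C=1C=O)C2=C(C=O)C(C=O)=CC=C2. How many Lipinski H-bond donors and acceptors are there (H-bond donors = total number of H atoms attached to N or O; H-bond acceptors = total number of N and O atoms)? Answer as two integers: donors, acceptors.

Donors: find every N or O and count the H atoms it carries.
  atom 5 (O): bond orders sum to 2 → 0 H
  atom 12 (O): bond orders sum to 2 → 0 H
  atom 16 (O): bond orders sum to 2 → 0 H
  atom 19 (O): bond orders sum to 2 → 0 H
Lipinski HBD = 0.
Acceptors: N atoms = 0, O atoms = 4 → HBA = 4.

0, 4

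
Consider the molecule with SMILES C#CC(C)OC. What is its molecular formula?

C5H8O

Walk through each heavy atom and fill implicit hydrogens from standard valence (C 4, N 3, O 2, S 2, halogen 1):
  atom 1: C, bond orders sum to 3 (valence 4) → 1 H
  atom 2: C, bond orders sum to 4 (valence 4) → 0 H
  atom 3: C, bond orders sum to 3 (valence 4) → 1 H
  atom 4: C, bond orders sum to 1 (valence 4) → 3 H
  atom 5: O, bond orders sum to 2 (valence 2) → 0 H
  atom 6: C, bond orders sum to 1 (valence 4) → 3 H
Totals → C:5, H:8, O:1.
In Hill order: C5H8O.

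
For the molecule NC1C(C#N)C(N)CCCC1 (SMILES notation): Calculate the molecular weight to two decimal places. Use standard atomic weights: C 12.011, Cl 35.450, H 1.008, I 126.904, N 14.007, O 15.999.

153.23 g/mol

First, the molecular formula is C8H15N3 (counting implicit H from valence).
  C: 8 × 12.011 = 96.088
  H: 15 × 1.008 = 15.120
  N: 3 × 14.007 = 42.021
Sum: 8×12.011 + 15×1.008 + 3×14.007 = 153.229 → 153.23 g/mol.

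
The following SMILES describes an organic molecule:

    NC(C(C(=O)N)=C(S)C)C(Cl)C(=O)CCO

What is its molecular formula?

C9H15ClN2O3S

Walk through each heavy atom and fill implicit hydrogens from standard valence (C 4, N 3, O 2, S 2, halogen 1):
  atom 1: N, bond orders sum to 1 (valence 3) → 2 H
  atom 2: C, bond orders sum to 3 (valence 4) → 1 H
  atom 3: C, bond orders sum to 4 (valence 4) → 0 H
  atom 4: C, bond orders sum to 4 (valence 4) → 0 H
  atom 5: O, bond orders sum to 2 (valence 2) → 0 H
  atom 6: N, bond orders sum to 1 (valence 3) → 2 H
  atom 7: C, bond orders sum to 4 (valence 4) → 0 H
  atom 8: S, bond orders sum to 1 (valence 2) → 1 H
  atom 9: C, bond orders sum to 1 (valence 4) → 3 H
  atom 10: C, bond orders sum to 3 (valence 4) → 1 H
  atom 11: Cl (halogen, monovalent) → 0 H
  atom 12: C, bond orders sum to 4 (valence 4) → 0 H
  atom 13: O, bond orders sum to 2 (valence 2) → 0 H
  atom 14: C, bond orders sum to 2 (valence 4) → 2 H
  atom 15: C, bond orders sum to 2 (valence 4) → 2 H
  atom 16: O, bond orders sum to 1 (valence 2) → 1 H
Totals → C:9, H:15, Cl:1, N:2, O:3, S:1.
In Hill order: C9H15ClN2O3S.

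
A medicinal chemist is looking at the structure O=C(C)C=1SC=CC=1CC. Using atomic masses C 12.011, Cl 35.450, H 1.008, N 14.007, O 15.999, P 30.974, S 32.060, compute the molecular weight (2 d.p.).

First, the molecular formula is C8H10OS (counting implicit H from valence).
  C: 8 × 12.011 = 96.088
  H: 10 × 1.008 = 10.080
  O: 1 × 15.999 = 15.999
  S: 1 × 32.060 = 32.060
Sum: 8×12.011 + 10×1.008 + 1×15.999 + 1×32.060 = 154.227 → 154.23 g/mol.

154.23 g/mol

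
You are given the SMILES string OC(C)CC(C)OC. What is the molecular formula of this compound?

Walk through each heavy atom and fill implicit hydrogens from standard valence (C 4, N 3, O 2, S 2, halogen 1):
  atom 1: O, bond orders sum to 1 (valence 2) → 1 H
  atom 2: C, bond orders sum to 3 (valence 4) → 1 H
  atom 3: C, bond orders sum to 1 (valence 4) → 3 H
  atom 4: C, bond orders sum to 2 (valence 4) → 2 H
  atom 5: C, bond orders sum to 3 (valence 4) → 1 H
  atom 6: C, bond orders sum to 1 (valence 4) → 3 H
  atom 7: O, bond orders sum to 2 (valence 2) → 0 H
  atom 8: C, bond orders sum to 1 (valence 4) → 3 H
Totals → C:6, H:14, O:2.
In Hill order: C6H14O2.

C6H14O2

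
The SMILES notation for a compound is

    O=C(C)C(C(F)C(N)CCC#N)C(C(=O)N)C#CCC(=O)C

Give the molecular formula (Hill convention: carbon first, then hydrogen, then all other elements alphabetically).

Walk through each heavy atom and fill implicit hydrogens from standard valence (C 4, N 3, O 2, S 2, halogen 1):
  atom 1: O, bond orders sum to 2 (valence 2) → 0 H
  atom 2: C, bond orders sum to 4 (valence 4) → 0 H
  atom 3: C, bond orders sum to 1 (valence 4) → 3 H
  atom 4: C, bond orders sum to 3 (valence 4) → 1 H
  atom 5: C, bond orders sum to 3 (valence 4) → 1 H
  atom 6: F (halogen, monovalent) → 0 H
  atom 7: C, bond orders sum to 3 (valence 4) → 1 H
  atom 8: N, bond orders sum to 1 (valence 3) → 2 H
  atom 9: C, bond orders sum to 2 (valence 4) → 2 H
  atom 10: C, bond orders sum to 2 (valence 4) → 2 H
  atom 11: C, bond orders sum to 4 (valence 4) → 0 H
  atom 12: N, bond orders sum to 3 (valence 3) → 0 H
  atom 13: C, bond orders sum to 3 (valence 4) → 1 H
  atom 14: C, bond orders sum to 4 (valence 4) → 0 H
  atom 15: O, bond orders sum to 2 (valence 2) → 0 H
  atom 16: N, bond orders sum to 1 (valence 3) → 2 H
  atom 17: C, bond orders sum to 4 (valence 4) → 0 H
  atom 18: C, bond orders sum to 4 (valence 4) → 0 H
  atom 19: C, bond orders sum to 2 (valence 4) → 2 H
  atom 20: C, bond orders sum to 4 (valence 4) → 0 H
  atom 21: O, bond orders sum to 2 (valence 2) → 0 H
  atom 22: C, bond orders sum to 1 (valence 4) → 3 H
Totals → C:15, H:20, F:1, N:3, O:3.
In Hill order: C15H20FN3O3.

C15H20FN3O3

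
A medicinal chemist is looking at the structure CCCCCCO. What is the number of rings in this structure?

In SMILES, each pair of matching ring-closure digits denotes one ring-closing bond; the number of such bonds equals the number of independent rings.
Ring-closure bonds here: 0.

0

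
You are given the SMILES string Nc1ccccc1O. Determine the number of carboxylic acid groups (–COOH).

0

Scan the SMILES for the carboxylic acid motif — none present.
Groups that are present: 1 hydroxyl, 1 primary amine.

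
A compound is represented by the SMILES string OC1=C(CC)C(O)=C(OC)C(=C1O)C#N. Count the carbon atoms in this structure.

10

Count every carbon token in the SMILES (each C, including those in ring-closure positions and inside branches).
Carbon count: 10.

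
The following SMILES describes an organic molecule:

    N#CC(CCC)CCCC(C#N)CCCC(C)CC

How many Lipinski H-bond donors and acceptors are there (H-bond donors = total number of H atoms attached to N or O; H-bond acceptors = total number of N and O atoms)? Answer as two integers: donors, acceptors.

Donors: find every N or O and count the H atoms it carries.
  atom 1 (N): bond orders sum to 3 → 0 H
  atom 12 (N): bond orders sum to 3 → 0 H
Lipinski HBD = 0.
Acceptors: N atoms = 2, O atoms = 0 → HBA = 2.

0, 2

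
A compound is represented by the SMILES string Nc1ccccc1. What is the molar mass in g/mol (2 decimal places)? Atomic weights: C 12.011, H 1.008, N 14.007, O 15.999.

First, the molecular formula is C6H7N (counting implicit H from valence).
  C: 6 × 12.011 = 72.066
  H: 7 × 1.008 = 7.056
  N: 1 × 14.007 = 14.007
Sum: 6×12.011 + 7×1.008 + 1×14.007 = 93.129 → 93.13 g/mol.

93.13 g/mol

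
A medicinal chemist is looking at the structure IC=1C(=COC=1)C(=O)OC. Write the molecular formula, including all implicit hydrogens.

C6H5IO3

Walk through each heavy atom and fill implicit hydrogens from standard valence (C 4, N 3, O 2, S 2, halogen 1):
  atom 1: I (halogen, monovalent) → 0 H
  atom 2: C, bond orders sum to 4 (valence 4) → 0 H
  atom 3: C, bond orders sum to 4 (valence 4) → 0 H
  atom 4: C, bond orders sum to 3 (valence 4) → 1 H
  atom 5: O, bond orders sum to 2 (valence 2) → 0 H
  atom 6: C, bond orders sum to 3 (valence 4) → 1 H
  atom 7: C, bond orders sum to 4 (valence 4) → 0 H
  atom 8: O, bond orders sum to 2 (valence 2) → 0 H
  atom 9: O, bond orders sum to 2 (valence 2) → 0 H
  atom 10: C, bond orders sum to 1 (valence 4) → 3 H
Totals → C:6, H:5, I:1, O:3.
In Hill order: C6H5IO3.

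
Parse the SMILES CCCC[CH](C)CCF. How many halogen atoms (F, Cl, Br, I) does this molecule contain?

Halogen atoms appear at heavy-atom position 9 (1×F).
Halogen count: 1.

1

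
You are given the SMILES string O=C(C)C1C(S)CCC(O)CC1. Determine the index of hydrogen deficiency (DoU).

2

Molecular formula: C9H16O2S.
DoU = (2C + 2 + N − H − X) / 2, where X is the halogen count and O/S are ignored.
    = (2·9 + 2 + 0 − 16 − 0) / 2 = 4 / 2 = 2.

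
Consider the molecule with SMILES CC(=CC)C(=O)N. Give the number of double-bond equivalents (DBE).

Degree of unsaturation = (number of rings) + (number of π bonds).
Ring closures in the SMILES: 0.
π bonds: 2 double bonds (each 1 DoU) → 2 DoU from unsaturation.
Total DoU = 0 + 2 = 2.

2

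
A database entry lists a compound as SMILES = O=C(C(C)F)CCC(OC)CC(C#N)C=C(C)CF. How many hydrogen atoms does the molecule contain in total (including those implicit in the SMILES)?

Walk through each heavy atom and fill implicit hydrogens from standard valence (C 4, N 3, O 2, S 2, halogen 1):
  atom 1: O, bond orders sum to 2 (valence 2) → 0 H
  atom 2: C, bond orders sum to 4 (valence 4) → 0 H
  atom 3: C, bond orders sum to 3 (valence 4) → 1 H
  atom 4: C, bond orders sum to 1 (valence 4) → 3 H
  atom 5: F (halogen, monovalent) → 0 H
  atom 6: C, bond orders sum to 2 (valence 4) → 2 H
  atom 7: C, bond orders sum to 2 (valence 4) → 2 H
  atom 8: C, bond orders sum to 3 (valence 4) → 1 H
  atom 9: O, bond orders sum to 2 (valence 2) → 0 H
  atom 10: C, bond orders sum to 1 (valence 4) → 3 H
  atom 11: C, bond orders sum to 2 (valence 4) → 2 H
  atom 12: C, bond orders sum to 3 (valence 4) → 1 H
  atom 13: C, bond orders sum to 4 (valence 4) → 0 H
  atom 14: N, bond orders sum to 3 (valence 3) → 0 H
  atom 15: C, bond orders sum to 3 (valence 4) → 1 H
  atom 16: C, bond orders sum to 4 (valence 4) → 0 H
  atom 17: C, bond orders sum to 1 (valence 4) → 3 H
  atom 18: C, bond orders sum to 2 (valence 4) → 2 H
  atom 19: F (halogen, monovalent) → 0 H
Total hydrogens: 21.

21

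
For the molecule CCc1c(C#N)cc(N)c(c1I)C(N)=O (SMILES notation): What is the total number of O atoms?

Scan the SMILES for O atoms (remember two-letter symbols like Cl and Br are single atoms).
Oxygen count: 1.

1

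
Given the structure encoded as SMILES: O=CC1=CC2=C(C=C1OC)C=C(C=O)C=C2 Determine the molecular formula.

Walk through each heavy atom and fill implicit hydrogens from standard valence (C 4, N 3, O 2, S 2, halogen 1):
  atom 1: O, bond orders sum to 2 (valence 2) → 0 H
  atom 2: C, bond orders sum to 3 (valence 4) → 1 H
  atom 3: C, bond orders sum to 4 (valence 4) → 0 H
  atom 4: C, bond orders sum to 3 (valence 4) → 1 H
  atom 5: C, bond orders sum to 4 (valence 4) → 0 H
  atom 6: C, bond orders sum to 4 (valence 4) → 0 H
  atom 7: C, bond orders sum to 3 (valence 4) → 1 H
  atom 8: C, bond orders sum to 4 (valence 4) → 0 H
  atom 9: O, bond orders sum to 2 (valence 2) → 0 H
  atom 10: C, bond orders sum to 1 (valence 4) → 3 H
  atom 11: C, bond orders sum to 3 (valence 4) → 1 H
  atom 12: C, bond orders sum to 4 (valence 4) → 0 H
  atom 13: C, bond orders sum to 3 (valence 4) → 1 H
  atom 14: O, bond orders sum to 2 (valence 2) → 0 H
  atom 15: C, bond orders sum to 3 (valence 4) → 1 H
  atom 16: C, bond orders sum to 3 (valence 4) → 1 H
Totals → C:13, H:10, O:3.
In Hill order: C13H10O3.

C13H10O3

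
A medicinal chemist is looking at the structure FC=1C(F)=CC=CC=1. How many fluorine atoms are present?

Scan the SMILES for F atoms (remember two-letter symbols like Cl and Br are single atoms).
Fluorine count: 2.

2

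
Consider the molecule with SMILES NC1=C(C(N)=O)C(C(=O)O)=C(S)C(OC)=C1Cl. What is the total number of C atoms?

9

Count every carbon token in the SMILES (each C, including those in ring-closure positions and inside branches).
Carbon count: 9.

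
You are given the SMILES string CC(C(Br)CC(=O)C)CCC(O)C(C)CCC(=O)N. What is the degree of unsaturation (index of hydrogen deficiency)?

2

Degree of unsaturation = (number of rings) + (number of π bonds).
Ring closures in the SMILES: 0.
π bonds: 2 double bonds (each 1 DoU) → 2 DoU from unsaturation.
Total DoU = 0 + 2 = 2.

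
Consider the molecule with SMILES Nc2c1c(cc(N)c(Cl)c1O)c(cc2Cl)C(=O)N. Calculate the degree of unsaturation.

Molecular formula: C11H9Cl2N3O2.
DoU = (2C + 2 + N − H − X) / 2, where X is the halogen count and O/S are ignored.
    = (2·11 + 2 + 3 − 9 − 2) / 2 = 16 / 2 = 8.

8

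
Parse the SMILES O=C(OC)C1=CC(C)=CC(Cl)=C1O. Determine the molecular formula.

C9H9ClO3

Walk through each heavy atom and fill implicit hydrogens from standard valence (C 4, N 3, O 2, S 2, halogen 1):
  atom 1: O, bond orders sum to 2 (valence 2) → 0 H
  atom 2: C, bond orders sum to 4 (valence 4) → 0 H
  atom 3: O, bond orders sum to 2 (valence 2) → 0 H
  atom 4: C, bond orders sum to 1 (valence 4) → 3 H
  atom 5: C, bond orders sum to 4 (valence 4) → 0 H
  atom 6: C, bond orders sum to 3 (valence 4) → 1 H
  atom 7: C, bond orders sum to 4 (valence 4) → 0 H
  atom 8: C, bond orders sum to 1 (valence 4) → 3 H
  atom 9: C, bond orders sum to 3 (valence 4) → 1 H
  atom 10: C, bond orders sum to 4 (valence 4) → 0 H
  atom 11: Cl (halogen, monovalent) → 0 H
  atom 12: C, bond orders sum to 4 (valence 4) → 0 H
  atom 13: O, bond orders sum to 1 (valence 2) → 1 H
Totals → C:9, H:9, Cl:1, O:3.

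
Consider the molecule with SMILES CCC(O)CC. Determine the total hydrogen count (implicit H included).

12

Walk through each heavy atom and fill implicit hydrogens from standard valence (C 4, N 3, O 2, S 2, halogen 1):
  atom 1: C, bond orders sum to 1 (valence 4) → 3 H
  atom 2: C, bond orders sum to 2 (valence 4) → 2 H
  atom 3: C, bond orders sum to 3 (valence 4) → 1 H
  atom 4: O, bond orders sum to 1 (valence 2) → 1 H
  atom 5: C, bond orders sum to 2 (valence 4) → 2 H
  atom 6: C, bond orders sum to 1 (valence 4) → 3 H
Total hydrogens: 12.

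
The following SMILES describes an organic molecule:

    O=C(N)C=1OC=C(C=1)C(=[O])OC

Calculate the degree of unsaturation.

5

Degree of unsaturation = (number of rings) + (number of π bonds).
Ring closures in the SMILES: 1.
π bonds: 4 double bonds (each 1 DoU) → 4 DoU from unsaturation.
Total DoU = 1 + 4 = 5.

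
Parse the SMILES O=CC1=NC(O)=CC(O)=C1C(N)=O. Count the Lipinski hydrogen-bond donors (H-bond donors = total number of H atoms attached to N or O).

4

Donors: find every N or O and count the H atoms it carries.
  atom 1 (O): bond orders sum to 2 → 0 H
  atom 4 (N): bond orders sum to 3 → 0 H
  atom 6 (O): bond orders sum to 1 → 1 H
  atom 9 (O): bond orders sum to 1 → 1 H
  atom 12 (N): bond orders sum to 1 → 2 H
  atom 13 (O): bond orders sum to 2 → 0 H
Lipinski HBD = 4.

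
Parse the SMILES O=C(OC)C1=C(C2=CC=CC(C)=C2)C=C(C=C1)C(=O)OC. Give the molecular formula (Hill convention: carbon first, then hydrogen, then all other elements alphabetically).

Walk through each heavy atom and fill implicit hydrogens from standard valence (C 4, N 3, O 2, S 2, halogen 1):
  atom 1: O, bond orders sum to 2 (valence 2) → 0 H
  atom 2: C, bond orders sum to 4 (valence 4) → 0 H
  atom 3: O, bond orders sum to 2 (valence 2) → 0 H
  atom 4: C, bond orders sum to 1 (valence 4) → 3 H
  atom 5: C, bond orders sum to 4 (valence 4) → 0 H
  atom 6: C, bond orders sum to 4 (valence 4) → 0 H
  atom 7: C, bond orders sum to 4 (valence 4) → 0 H
  atom 8: C, bond orders sum to 3 (valence 4) → 1 H
  atom 9: C, bond orders sum to 3 (valence 4) → 1 H
  atom 10: C, bond orders sum to 3 (valence 4) → 1 H
  atom 11: C, bond orders sum to 4 (valence 4) → 0 H
  atom 12: C, bond orders sum to 1 (valence 4) → 3 H
  atom 13: C, bond orders sum to 3 (valence 4) → 1 H
  atom 14: C, bond orders sum to 3 (valence 4) → 1 H
  atom 15: C, bond orders sum to 4 (valence 4) → 0 H
  atom 16: C, bond orders sum to 3 (valence 4) → 1 H
  atom 17: C, bond orders sum to 3 (valence 4) → 1 H
  atom 18: C, bond orders sum to 4 (valence 4) → 0 H
  atom 19: O, bond orders sum to 2 (valence 2) → 0 H
  atom 20: O, bond orders sum to 2 (valence 2) → 0 H
  atom 21: C, bond orders sum to 1 (valence 4) → 3 H
Totals → C:17, H:16, O:4.

C17H16O4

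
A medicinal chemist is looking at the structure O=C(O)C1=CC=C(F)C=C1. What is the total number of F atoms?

Scan the SMILES for F atoms (remember two-letter symbols like Cl and Br are single atoms).
Fluorine count: 1.

1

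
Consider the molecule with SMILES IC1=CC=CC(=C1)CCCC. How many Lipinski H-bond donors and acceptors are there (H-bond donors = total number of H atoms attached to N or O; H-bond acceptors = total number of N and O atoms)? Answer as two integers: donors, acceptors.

Donors: find every N or O and count the H atoms it carries.
  (no N or O atoms present)
Lipinski HBD = 0.
Acceptors: N atoms = 0, O atoms = 0 → HBA = 0.

0, 0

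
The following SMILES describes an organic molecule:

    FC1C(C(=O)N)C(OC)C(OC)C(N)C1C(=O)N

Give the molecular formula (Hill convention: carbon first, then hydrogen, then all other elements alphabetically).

Walk through each heavy atom and fill implicit hydrogens from standard valence (C 4, N 3, O 2, S 2, halogen 1):
  atom 1: F (halogen, monovalent) → 0 H
  atom 2: C, bond orders sum to 3 (valence 4) → 1 H
  atom 3: C, bond orders sum to 3 (valence 4) → 1 H
  atom 4: C, bond orders sum to 4 (valence 4) → 0 H
  atom 5: O, bond orders sum to 2 (valence 2) → 0 H
  atom 6: N, bond orders sum to 1 (valence 3) → 2 H
  atom 7: C, bond orders sum to 3 (valence 4) → 1 H
  atom 8: O, bond orders sum to 2 (valence 2) → 0 H
  atom 9: C, bond orders sum to 1 (valence 4) → 3 H
  atom 10: C, bond orders sum to 3 (valence 4) → 1 H
  atom 11: O, bond orders sum to 2 (valence 2) → 0 H
  atom 12: C, bond orders sum to 1 (valence 4) → 3 H
  atom 13: C, bond orders sum to 3 (valence 4) → 1 H
  atom 14: N, bond orders sum to 1 (valence 3) → 2 H
  atom 15: C, bond orders sum to 3 (valence 4) → 1 H
  atom 16: C, bond orders sum to 4 (valence 4) → 0 H
  atom 17: O, bond orders sum to 2 (valence 2) → 0 H
  atom 18: N, bond orders sum to 1 (valence 3) → 2 H
Totals → C:10, H:18, F:1, N:3, O:4.

C10H18FN3O4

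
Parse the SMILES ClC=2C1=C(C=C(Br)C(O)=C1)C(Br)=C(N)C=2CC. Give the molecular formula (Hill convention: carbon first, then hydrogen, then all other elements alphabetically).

Walk through each heavy atom and fill implicit hydrogens from standard valence (C 4, N 3, O 2, S 2, halogen 1):
  atom 1: Cl (halogen, monovalent) → 0 H
  atom 2: C, bond orders sum to 4 (valence 4) → 0 H
  atom 3: C, bond orders sum to 4 (valence 4) → 0 H
  atom 4: C, bond orders sum to 4 (valence 4) → 0 H
  atom 5: C, bond orders sum to 3 (valence 4) → 1 H
  atom 6: C, bond orders sum to 4 (valence 4) → 0 H
  atom 7: Br (halogen, monovalent) → 0 H
  atom 8: C, bond orders sum to 4 (valence 4) → 0 H
  atom 9: O, bond orders sum to 1 (valence 2) → 1 H
  atom 10: C, bond orders sum to 3 (valence 4) → 1 H
  atom 11: C, bond orders sum to 4 (valence 4) → 0 H
  atom 12: Br (halogen, monovalent) → 0 H
  atom 13: C, bond orders sum to 4 (valence 4) → 0 H
  atom 14: N, bond orders sum to 1 (valence 3) → 2 H
  atom 15: C, bond orders sum to 4 (valence 4) → 0 H
  atom 16: C, bond orders sum to 2 (valence 4) → 2 H
  atom 17: C, bond orders sum to 1 (valence 4) → 3 H
Totals → C:12, H:10, Br:2, Cl:1, N:1, O:1.

C12H10Br2ClNO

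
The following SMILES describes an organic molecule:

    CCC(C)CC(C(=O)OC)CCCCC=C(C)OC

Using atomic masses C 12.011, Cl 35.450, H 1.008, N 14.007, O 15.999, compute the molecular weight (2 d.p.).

First, the molecular formula is C16H30O3 (counting implicit H from valence).
  C: 16 × 12.011 = 192.176
  H: 30 × 1.008 = 30.240
  O: 3 × 15.999 = 47.997
Sum: 16×12.011 + 30×1.008 + 3×15.999 = 270.413 → 270.41 g/mol.

270.41 g/mol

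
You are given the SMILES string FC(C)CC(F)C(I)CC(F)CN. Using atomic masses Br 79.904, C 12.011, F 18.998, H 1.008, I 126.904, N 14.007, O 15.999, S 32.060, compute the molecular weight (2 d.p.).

309.11 g/mol

First, the molecular formula is C8H15F3IN (counting implicit H from valence).
  C: 8 × 12.011 = 96.088
  F: 3 × 18.998 = 56.994
  H: 15 × 1.008 = 15.120
  I: 1 × 126.904 = 126.904
  N: 1 × 14.007 = 14.007
Sum: 8×12.011 + 3×18.998 + 15×1.008 + 1×126.904 + 1×14.007 = 309.113 → 309.11 g/mol.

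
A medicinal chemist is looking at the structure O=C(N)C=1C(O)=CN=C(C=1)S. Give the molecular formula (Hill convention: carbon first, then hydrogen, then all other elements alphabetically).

C6H6N2O2S

Walk through each heavy atom and fill implicit hydrogens from standard valence (C 4, N 3, O 2, S 2, halogen 1):
  atom 1: O, bond orders sum to 2 (valence 2) → 0 H
  atom 2: C, bond orders sum to 4 (valence 4) → 0 H
  atom 3: N, bond orders sum to 1 (valence 3) → 2 H
  atom 4: C, bond orders sum to 4 (valence 4) → 0 H
  atom 5: C, bond orders sum to 4 (valence 4) → 0 H
  atom 6: O, bond orders sum to 1 (valence 2) → 1 H
  atom 7: C, bond orders sum to 3 (valence 4) → 1 H
  atom 8: N, bond orders sum to 3 (valence 3) → 0 H
  atom 9: C, bond orders sum to 4 (valence 4) → 0 H
  atom 10: C, bond orders sum to 3 (valence 4) → 1 H
  atom 11: S, bond orders sum to 1 (valence 2) → 1 H
Totals → C:6, H:6, N:2, O:2, S:1.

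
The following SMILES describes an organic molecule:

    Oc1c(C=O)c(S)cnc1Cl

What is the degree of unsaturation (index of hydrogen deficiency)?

5

Molecular formula: C6H4ClNO2S.
DoU = (2C + 2 + N − H − X) / 2, where X is the halogen count and O/S are ignored.
    = (2·6 + 2 + 1 − 4 − 1) / 2 = 10 / 2 = 5.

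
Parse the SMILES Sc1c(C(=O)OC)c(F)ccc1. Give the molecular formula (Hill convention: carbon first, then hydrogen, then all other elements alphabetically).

C8H7FO2S

Walk through each heavy atom and fill implicit hydrogens from standard valence (C 4, N 3, O 2, S 2, halogen 1); for lowercase aromatic atoms, an aromatic c carries 1 H when it has two neighbours and 0 H with three, and aromatic n carries 0 H:
  atom 1: S, bond orders sum to 1 (valence 2) → 1 H
  atom 2: aromatic c, 3 neighbours → 0 H
  atom 3: aromatic c, 3 neighbours → 0 H
  atom 4: C, bond orders sum to 4 (valence 4) → 0 H
  atom 5: O, bond orders sum to 2 (valence 2) → 0 H
  atom 6: O, bond orders sum to 2 (valence 2) → 0 H
  atom 7: C, bond orders sum to 1 (valence 4) → 3 H
  atom 8: aromatic c, 3 neighbours → 0 H
  atom 9: F (halogen, monovalent) → 0 H
  atom 10: aromatic c, 2 neighbours → 1 H
  atom 11: aromatic c, 2 neighbours → 1 H
  atom 12: aromatic c, 2 neighbours → 1 H
Totals → C:8, H:7, F:1, O:2, S:1.
In Hill order: C8H7FO2S.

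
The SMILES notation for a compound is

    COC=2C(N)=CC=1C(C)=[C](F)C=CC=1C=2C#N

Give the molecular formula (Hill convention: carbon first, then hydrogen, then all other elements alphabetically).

C13H11FN2O

Walk through each heavy atom and fill implicit hydrogens from standard valence (C 4, N 3, O 2, S 2, halogen 1):
  atom 1: C, bond orders sum to 1 (valence 4) → 3 H
  atom 2: O, bond orders sum to 2 (valence 2) → 0 H
  atom 3: C, bond orders sum to 4 (valence 4) → 0 H
  atom 4: C, bond orders sum to 4 (valence 4) → 0 H
  atom 5: N, bond orders sum to 1 (valence 3) → 2 H
  atom 6: C, bond orders sum to 3 (valence 4) → 1 H
  atom 7: C, bond orders sum to 4 (valence 4) → 0 H
  atom 8: C, bond orders sum to 4 (valence 4) → 0 H
  atom 9: C, bond orders sum to 1 (valence 4) → 3 H
  atom 10: C with explicit H count 0
  atom 11: F (halogen, monovalent) → 0 H
  atom 12: C, bond orders sum to 3 (valence 4) → 1 H
  atom 13: C, bond orders sum to 3 (valence 4) → 1 H
  atom 14: C, bond orders sum to 4 (valence 4) → 0 H
  atom 15: C, bond orders sum to 4 (valence 4) → 0 H
  atom 16: C, bond orders sum to 4 (valence 4) → 0 H
  atom 17: N, bond orders sum to 3 (valence 3) → 0 H
Totals → C:13, H:11, F:1, N:2, O:1.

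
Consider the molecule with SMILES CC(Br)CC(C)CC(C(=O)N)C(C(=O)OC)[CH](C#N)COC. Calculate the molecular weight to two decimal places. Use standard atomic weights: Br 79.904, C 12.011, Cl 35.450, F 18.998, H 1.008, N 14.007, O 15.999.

377.28 g/mol

First, the molecular formula is C15H25BrN2O4 (counting implicit H from valence).
  Br: 1 × 79.904 = 79.904
  C: 15 × 12.011 = 180.165
  H: 25 × 1.008 = 25.200
  N: 2 × 14.007 = 28.014
  O: 4 × 15.999 = 63.996
Sum: 1×79.904 + 15×12.011 + 25×1.008 + 2×14.007 + 4×15.999 = 377.279 → 377.28 g/mol.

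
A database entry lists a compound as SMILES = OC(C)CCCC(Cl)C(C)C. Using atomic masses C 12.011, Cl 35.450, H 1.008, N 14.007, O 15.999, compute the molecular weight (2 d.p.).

178.70 g/mol

First, the molecular formula is C9H19ClO (counting implicit H from valence).
  C: 9 × 12.011 = 108.099
  Cl: 1 × 35.450 = 35.450
  H: 19 × 1.008 = 19.152
  O: 1 × 15.999 = 15.999
Sum: 9×12.011 + 1×35.450 + 19×1.008 + 1×15.999 = 178.700 → 178.70 g/mol.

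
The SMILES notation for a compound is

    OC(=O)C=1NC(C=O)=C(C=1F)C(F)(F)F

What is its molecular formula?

C7H3F4NO3

Walk through each heavy atom and fill implicit hydrogens from standard valence (C 4, N 3, O 2, S 2, halogen 1):
  atom 1: O, bond orders sum to 1 (valence 2) → 1 H
  atom 2: C, bond orders sum to 4 (valence 4) → 0 H
  atom 3: O, bond orders sum to 2 (valence 2) → 0 H
  atom 4: C, bond orders sum to 4 (valence 4) → 0 H
  atom 5: N, bond orders sum to 2 (valence 3) → 1 H
  atom 6: C, bond orders sum to 4 (valence 4) → 0 H
  atom 7: C, bond orders sum to 3 (valence 4) → 1 H
  atom 8: O, bond orders sum to 2 (valence 2) → 0 H
  atom 9: C, bond orders sum to 4 (valence 4) → 0 H
  atom 10: C, bond orders sum to 4 (valence 4) → 0 H
  atom 11: F (halogen, monovalent) → 0 H
  atom 12: C, bond orders sum to 4 (valence 4) → 0 H
  atom 13: F (halogen, monovalent) → 0 H
  atom 14: F (halogen, monovalent) → 0 H
  atom 15: F (halogen, monovalent) → 0 H
Totals → C:7, H:3, F:4, N:1, O:3.
In Hill order: C7H3F4NO3.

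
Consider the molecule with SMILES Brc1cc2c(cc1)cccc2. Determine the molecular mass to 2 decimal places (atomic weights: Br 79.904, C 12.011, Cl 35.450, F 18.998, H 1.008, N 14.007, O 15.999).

First, the molecular formula is C10H7Br (counting implicit H from valence).
  Br: 1 × 79.904 = 79.904
  C: 10 × 12.011 = 120.110
  H: 7 × 1.008 = 7.056
Sum: 1×79.904 + 10×12.011 + 7×1.008 = 207.070 → 207.07 g/mol.

207.07 g/mol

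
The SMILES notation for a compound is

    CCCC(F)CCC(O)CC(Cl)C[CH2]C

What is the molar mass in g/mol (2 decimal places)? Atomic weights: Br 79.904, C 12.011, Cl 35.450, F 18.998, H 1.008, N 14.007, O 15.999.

238.77 g/mol

First, the molecular formula is C12H24ClFO (counting implicit H from valence).
  C: 12 × 12.011 = 144.132
  Cl: 1 × 35.450 = 35.450
  F: 1 × 18.998 = 18.998
  H: 24 × 1.008 = 24.192
  O: 1 × 15.999 = 15.999
Sum: 12×12.011 + 1×35.450 + 1×18.998 + 24×1.008 + 1×15.999 = 238.771 → 238.77 g/mol.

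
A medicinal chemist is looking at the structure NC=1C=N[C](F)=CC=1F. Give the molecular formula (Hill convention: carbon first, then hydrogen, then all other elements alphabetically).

C5H4F2N2

Walk through each heavy atom and fill implicit hydrogens from standard valence (C 4, N 3, O 2, S 2, halogen 1):
  atom 1: N, bond orders sum to 1 (valence 3) → 2 H
  atom 2: C, bond orders sum to 4 (valence 4) → 0 H
  atom 3: C, bond orders sum to 3 (valence 4) → 1 H
  atom 4: N, bond orders sum to 3 (valence 3) → 0 H
  atom 5: C with explicit H count 0
  atom 6: F (halogen, monovalent) → 0 H
  atom 7: C, bond orders sum to 3 (valence 4) → 1 H
  atom 8: C, bond orders sum to 4 (valence 4) → 0 H
  atom 9: F (halogen, monovalent) → 0 H
Totals → C:5, H:4, F:2, N:2.
In Hill order: C5H4F2N2.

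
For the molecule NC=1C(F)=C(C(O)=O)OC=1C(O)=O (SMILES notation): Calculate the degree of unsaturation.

5

Degree of unsaturation = (number of rings) + (number of π bonds).
Ring closures in the SMILES: 1.
π bonds: 4 double bonds (each 1 DoU) → 4 DoU from unsaturation.
Total DoU = 1 + 4 = 5.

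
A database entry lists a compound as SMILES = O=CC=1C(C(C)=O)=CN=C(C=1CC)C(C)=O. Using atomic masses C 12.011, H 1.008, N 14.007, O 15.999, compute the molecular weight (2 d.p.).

First, the molecular formula is C12H13NO3 (counting implicit H from valence).
  C: 12 × 12.011 = 144.132
  H: 13 × 1.008 = 13.104
  N: 1 × 14.007 = 14.007
  O: 3 × 15.999 = 47.997
Sum: 12×12.011 + 13×1.008 + 1×14.007 + 3×15.999 = 219.240 → 219.24 g/mol.

219.24 g/mol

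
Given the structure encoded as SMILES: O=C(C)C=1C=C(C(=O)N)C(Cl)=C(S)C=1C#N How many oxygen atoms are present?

2

Scan the SMILES for O atoms (remember two-letter symbols like Cl and Br are single atoms).
Oxygen count: 2.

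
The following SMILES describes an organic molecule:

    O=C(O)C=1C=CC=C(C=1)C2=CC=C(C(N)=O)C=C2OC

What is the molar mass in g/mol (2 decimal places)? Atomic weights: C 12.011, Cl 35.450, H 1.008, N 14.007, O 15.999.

First, the molecular formula is C15H13NO4 (counting implicit H from valence).
  C: 15 × 12.011 = 180.165
  H: 13 × 1.008 = 13.104
  N: 1 × 14.007 = 14.007
  O: 4 × 15.999 = 63.996
Sum: 15×12.011 + 13×1.008 + 1×14.007 + 4×15.999 = 271.272 → 271.27 g/mol.

271.27 g/mol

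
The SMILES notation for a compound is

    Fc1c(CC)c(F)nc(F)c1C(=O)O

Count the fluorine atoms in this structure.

Scan the SMILES for F atoms (remember two-letter symbols like Cl and Br are single atoms).
Fluorine count: 3.

3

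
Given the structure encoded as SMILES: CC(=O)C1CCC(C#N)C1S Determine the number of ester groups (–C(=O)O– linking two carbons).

0

Scan the SMILES for the ester motif — none present.
Groups that are present: 1 ketone, 1 nitrile, 1 thiol.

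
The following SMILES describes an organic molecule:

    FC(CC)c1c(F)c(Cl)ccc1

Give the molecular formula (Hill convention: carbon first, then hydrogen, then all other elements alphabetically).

Walk through each heavy atom and fill implicit hydrogens from standard valence (C 4, N 3, O 2, S 2, halogen 1); for lowercase aromatic atoms, an aromatic c carries 1 H when it has two neighbours and 0 H with three, and aromatic n carries 0 H:
  atom 1: F (halogen, monovalent) → 0 H
  atom 2: C, bond orders sum to 3 (valence 4) → 1 H
  atom 3: C, bond orders sum to 2 (valence 4) → 2 H
  atom 4: C, bond orders sum to 1 (valence 4) → 3 H
  atom 5: aromatic c, 3 neighbours → 0 H
  atom 6: aromatic c, 3 neighbours → 0 H
  atom 7: F (halogen, monovalent) → 0 H
  atom 8: aromatic c, 3 neighbours → 0 H
  atom 9: Cl (halogen, monovalent) → 0 H
  atom 10: aromatic c, 2 neighbours → 1 H
  atom 11: aromatic c, 2 neighbours → 1 H
  atom 12: aromatic c, 2 neighbours → 1 H
Totals → C:9, H:9, Cl:1, F:2.

C9H9ClF2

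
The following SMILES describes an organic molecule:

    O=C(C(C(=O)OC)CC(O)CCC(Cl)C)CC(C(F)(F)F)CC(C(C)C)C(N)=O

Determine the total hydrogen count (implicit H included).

Walk through each heavy atom and fill implicit hydrogens from standard valence (C 4, N 3, O 2, S 2, halogen 1):
  atom 1: O, bond orders sum to 2 (valence 2) → 0 H
  atom 2: C, bond orders sum to 4 (valence 4) → 0 H
  atom 3: C, bond orders sum to 3 (valence 4) → 1 H
  atom 4: C, bond orders sum to 4 (valence 4) → 0 H
  atom 5: O, bond orders sum to 2 (valence 2) → 0 H
  atom 6: O, bond orders sum to 2 (valence 2) → 0 H
  atom 7: C, bond orders sum to 1 (valence 4) → 3 H
  atom 8: C, bond orders sum to 2 (valence 4) → 2 H
  atom 9: C, bond orders sum to 3 (valence 4) → 1 H
  atom 10: O, bond orders sum to 1 (valence 2) → 1 H
  atom 11: C, bond orders sum to 2 (valence 4) → 2 H
  atom 12: C, bond orders sum to 2 (valence 4) → 2 H
  atom 13: C, bond orders sum to 3 (valence 4) → 1 H
  atom 14: Cl (halogen, monovalent) → 0 H
  atom 15: C, bond orders sum to 1 (valence 4) → 3 H
  atom 16: C, bond orders sum to 2 (valence 4) → 2 H
  atom 17: C, bond orders sum to 3 (valence 4) → 1 H
  atom 18: C, bond orders sum to 4 (valence 4) → 0 H
  atom 19: F (halogen, monovalent) → 0 H
  atom 20: F (halogen, monovalent) → 0 H
  atom 21: F (halogen, monovalent) → 0 H
  atom 22: C, bond orders sum to 2 (valence 4) → 2 H
  atom 23: C, bond orders sum to 3 (valence 4) → 1 H
  atom 24: C, bond orders sum to 3 (valence 4) → 1 H
  atom 25: C, bond orders sum to 1 (valence 4) → 3 H
  atom 26: C, bond orders sum to 1 (valence 4) → 3 H
  atom 27: C, bond orders sum to 4 (valence 4) → 0 H
  atom 28: N, bond orders sum to 1 (valence 3) → 2 H
  atom 29: O, bond orders sum to 2 (valence 2) → 0 H
Total hydrogens: 31.

31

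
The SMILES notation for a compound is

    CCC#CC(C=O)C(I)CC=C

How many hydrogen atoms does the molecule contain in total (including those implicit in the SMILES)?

13

Walk through each heavy atom and fill implicit hydrogens from standard valence (C 4, N 3, O 2, S 2, halogen 1):
  atom 1: C, bond orders sum to 1 (valence 4) → 3 H
  atom 2: C, bond orders sum to 2 (valence 4) → 2 H
  atom 3: C, bond orders sum to 4 (valence 4) → 0 H
  atom 4: C, bond orders sum to 4 (valence 4) → 0 H
  atom 5: C, bond orders sum to 3 (valence 4) → 1 H
  atom 6: C, bond orders sum to 3 (valence 4) → 1 H
  atom 7: O, bond orders sum to 2 (valence 2) → 0 H
  atom 8: C, bond orders sum to 3 (valence 4) → 1 H
  atom 9: I (halogen, monovalent) → 0 H
  atom 10: C, bond orders sum to 2 (valence 4) → 2 H
  atom 11: C, bond orders sum to 3 (valence 4) → 1 H
  atom 12: C, bond orders sum to 2 (valence 4) → 2 H
Total hydrogens: 13.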